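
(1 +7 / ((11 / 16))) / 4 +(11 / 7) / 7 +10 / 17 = 132247 / 36652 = 3.61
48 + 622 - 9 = 661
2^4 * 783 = 12528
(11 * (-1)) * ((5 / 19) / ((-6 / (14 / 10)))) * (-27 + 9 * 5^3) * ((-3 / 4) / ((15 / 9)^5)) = -10272339 / 237500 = -43.25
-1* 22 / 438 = -11 / 219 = -0.05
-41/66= -0.62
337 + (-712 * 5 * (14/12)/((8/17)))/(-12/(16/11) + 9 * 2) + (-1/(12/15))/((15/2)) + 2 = -132533/234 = -566.38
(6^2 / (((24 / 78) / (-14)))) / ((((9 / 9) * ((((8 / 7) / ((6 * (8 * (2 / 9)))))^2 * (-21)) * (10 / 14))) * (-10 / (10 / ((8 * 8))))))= -148.63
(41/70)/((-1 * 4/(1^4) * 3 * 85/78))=-533/11900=-0.04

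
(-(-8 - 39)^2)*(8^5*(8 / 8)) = -72384512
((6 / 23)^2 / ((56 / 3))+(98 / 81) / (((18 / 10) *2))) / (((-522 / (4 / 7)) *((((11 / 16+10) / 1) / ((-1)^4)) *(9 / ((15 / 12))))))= -36683060 / 7590290670711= -0.00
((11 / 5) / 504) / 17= 11 / 42840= 0.00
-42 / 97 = -0.43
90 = 90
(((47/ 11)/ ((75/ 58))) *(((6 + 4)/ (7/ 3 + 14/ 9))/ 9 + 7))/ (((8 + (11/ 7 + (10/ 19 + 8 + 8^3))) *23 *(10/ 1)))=440249/ 2229657375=0.00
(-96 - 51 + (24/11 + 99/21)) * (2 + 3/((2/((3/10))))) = -18879/55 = -343.25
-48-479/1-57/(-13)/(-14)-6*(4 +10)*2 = -126547/182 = -695.31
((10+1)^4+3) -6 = 14638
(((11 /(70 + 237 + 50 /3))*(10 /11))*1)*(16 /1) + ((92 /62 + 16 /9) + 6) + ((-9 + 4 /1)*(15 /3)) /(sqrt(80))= 2642984 /270909 -5*sqrt(5) /4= 6.96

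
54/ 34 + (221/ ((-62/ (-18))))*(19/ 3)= 214986/ 527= 407.94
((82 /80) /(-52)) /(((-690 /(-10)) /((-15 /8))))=41 /76544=0.00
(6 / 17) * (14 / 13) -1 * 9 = -1905 / 221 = -8.62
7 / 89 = 0.08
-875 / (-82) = 875 / 82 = 10.67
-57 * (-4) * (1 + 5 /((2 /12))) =7068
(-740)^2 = 547600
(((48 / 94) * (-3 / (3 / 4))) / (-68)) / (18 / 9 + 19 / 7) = 56 / 8789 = 0.01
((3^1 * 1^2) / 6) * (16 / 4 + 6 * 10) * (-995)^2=31680800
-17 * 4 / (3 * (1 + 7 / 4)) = -272 / 33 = -8.24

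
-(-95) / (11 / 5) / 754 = 475 / 8294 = 0.06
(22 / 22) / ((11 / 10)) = 10 / 11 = 0.91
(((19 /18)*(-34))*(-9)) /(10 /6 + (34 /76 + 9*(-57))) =-36822 /58241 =-0.63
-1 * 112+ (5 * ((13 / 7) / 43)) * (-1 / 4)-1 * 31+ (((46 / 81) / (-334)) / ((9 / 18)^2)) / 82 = -95523901243 / 667746828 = -143.05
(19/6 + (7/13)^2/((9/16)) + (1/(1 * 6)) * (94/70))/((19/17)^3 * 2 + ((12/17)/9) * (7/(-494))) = 4852457101/3467438520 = 1.40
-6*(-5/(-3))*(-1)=10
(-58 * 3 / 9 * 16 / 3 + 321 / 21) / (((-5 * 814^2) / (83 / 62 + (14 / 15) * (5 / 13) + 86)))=106662659 / 45879954120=0.00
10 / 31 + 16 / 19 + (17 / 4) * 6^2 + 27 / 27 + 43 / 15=158.03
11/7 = 1.57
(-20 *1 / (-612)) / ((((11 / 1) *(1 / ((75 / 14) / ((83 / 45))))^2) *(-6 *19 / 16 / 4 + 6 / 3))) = 50625000 / 441867349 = 0.11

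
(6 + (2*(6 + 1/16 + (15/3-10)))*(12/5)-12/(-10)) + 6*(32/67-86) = -335559/670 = -500.83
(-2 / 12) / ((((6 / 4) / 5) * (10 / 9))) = -1 / 2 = -0.50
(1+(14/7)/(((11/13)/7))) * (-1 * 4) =-772/11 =-70.18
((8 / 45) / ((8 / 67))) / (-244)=-67 / 10980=-0.01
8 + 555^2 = 308033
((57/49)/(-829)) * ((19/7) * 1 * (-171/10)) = 185193/2843470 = 0.07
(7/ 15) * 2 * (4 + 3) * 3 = 19.60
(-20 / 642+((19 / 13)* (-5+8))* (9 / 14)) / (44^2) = 162853 / 113104992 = 0.00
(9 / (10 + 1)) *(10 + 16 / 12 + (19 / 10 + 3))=1461 / 110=13.28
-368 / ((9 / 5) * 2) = -920 / 9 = -102.22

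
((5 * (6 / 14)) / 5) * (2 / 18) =1 / 21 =0.05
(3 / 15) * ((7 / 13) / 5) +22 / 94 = 3904 / 15275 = 0.26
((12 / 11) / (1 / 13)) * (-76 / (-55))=11856 / 605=19.60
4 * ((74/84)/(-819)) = -74/17199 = -0.00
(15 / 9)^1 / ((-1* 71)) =-5 / 213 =-0.02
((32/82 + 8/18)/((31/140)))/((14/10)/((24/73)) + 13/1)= 1724800/7896723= 0.22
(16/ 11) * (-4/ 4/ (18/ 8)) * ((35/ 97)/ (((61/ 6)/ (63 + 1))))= -1.47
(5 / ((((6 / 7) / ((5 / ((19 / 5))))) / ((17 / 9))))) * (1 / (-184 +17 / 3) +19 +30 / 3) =23074100 / 54891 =420.36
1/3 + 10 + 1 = 34/3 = 11.33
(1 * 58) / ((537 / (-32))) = -1856 / 537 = -3.46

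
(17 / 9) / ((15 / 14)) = 238 / 135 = 1.76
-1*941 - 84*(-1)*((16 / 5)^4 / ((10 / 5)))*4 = 10421923 / 625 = 16675.08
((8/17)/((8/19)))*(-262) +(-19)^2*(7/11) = -11799/187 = -63.10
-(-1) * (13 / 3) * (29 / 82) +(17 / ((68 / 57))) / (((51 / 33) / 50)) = 967217 / 2091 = 462.56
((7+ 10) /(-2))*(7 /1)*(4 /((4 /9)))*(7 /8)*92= -172431 /4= -43107.75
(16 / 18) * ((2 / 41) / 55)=16 / 20295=0.00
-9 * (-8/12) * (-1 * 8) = -48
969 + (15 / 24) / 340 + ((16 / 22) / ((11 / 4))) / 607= 38716648647 / 39955168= 969.00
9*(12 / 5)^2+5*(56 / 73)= 101608 / 1825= 55.68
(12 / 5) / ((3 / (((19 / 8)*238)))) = 452.20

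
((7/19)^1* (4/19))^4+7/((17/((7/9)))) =0.32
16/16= 1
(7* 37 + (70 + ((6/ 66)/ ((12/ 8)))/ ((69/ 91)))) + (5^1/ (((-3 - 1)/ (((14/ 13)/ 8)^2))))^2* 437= 87718984504865/ 266376794112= 329.30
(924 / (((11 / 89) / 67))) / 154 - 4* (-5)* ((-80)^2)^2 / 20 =450595778 / 11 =40963252.55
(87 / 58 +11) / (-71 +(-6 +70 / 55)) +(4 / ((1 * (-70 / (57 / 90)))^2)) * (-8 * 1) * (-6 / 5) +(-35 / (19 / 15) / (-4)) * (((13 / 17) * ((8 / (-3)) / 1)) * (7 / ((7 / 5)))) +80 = 2790885949 / 296756250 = 9.40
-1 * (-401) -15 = 386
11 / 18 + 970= 17471 / 18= 970.61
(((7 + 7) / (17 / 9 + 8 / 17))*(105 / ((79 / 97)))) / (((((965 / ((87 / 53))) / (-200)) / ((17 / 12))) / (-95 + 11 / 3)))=9823284613800 / 291720851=33673.58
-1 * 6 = -6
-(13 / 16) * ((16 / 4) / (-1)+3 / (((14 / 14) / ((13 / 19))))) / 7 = 481 / 2128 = 0.23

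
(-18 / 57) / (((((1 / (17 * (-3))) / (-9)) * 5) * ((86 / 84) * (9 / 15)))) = -38556 / 817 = -47.19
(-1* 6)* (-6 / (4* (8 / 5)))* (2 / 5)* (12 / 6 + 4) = 27 / 2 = 13.50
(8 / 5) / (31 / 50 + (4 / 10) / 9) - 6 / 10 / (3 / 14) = -586 / 1495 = -0.39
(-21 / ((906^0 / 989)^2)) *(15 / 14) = -44015445 / 2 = -22007722.50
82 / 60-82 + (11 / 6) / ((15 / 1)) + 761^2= 26056822 / 45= 579040.49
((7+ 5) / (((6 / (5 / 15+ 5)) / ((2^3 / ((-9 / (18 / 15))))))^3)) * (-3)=8388608 / 273375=30.69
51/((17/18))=54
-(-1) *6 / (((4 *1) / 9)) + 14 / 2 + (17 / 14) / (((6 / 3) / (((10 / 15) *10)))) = 1031 / 42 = 24.55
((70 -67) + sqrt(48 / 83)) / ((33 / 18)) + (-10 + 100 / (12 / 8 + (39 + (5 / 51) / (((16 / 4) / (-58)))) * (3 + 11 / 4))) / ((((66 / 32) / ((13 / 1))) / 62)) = -3726.22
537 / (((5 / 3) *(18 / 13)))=232.70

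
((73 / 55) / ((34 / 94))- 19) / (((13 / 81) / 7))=-8127378 / 12155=-668.64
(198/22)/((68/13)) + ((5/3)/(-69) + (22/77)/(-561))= 1838131/1083852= 1.70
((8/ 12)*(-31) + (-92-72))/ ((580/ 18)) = -831/ 145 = -5.73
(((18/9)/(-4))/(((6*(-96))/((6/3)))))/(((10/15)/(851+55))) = 151/64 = 2.36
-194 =-194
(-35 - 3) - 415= -453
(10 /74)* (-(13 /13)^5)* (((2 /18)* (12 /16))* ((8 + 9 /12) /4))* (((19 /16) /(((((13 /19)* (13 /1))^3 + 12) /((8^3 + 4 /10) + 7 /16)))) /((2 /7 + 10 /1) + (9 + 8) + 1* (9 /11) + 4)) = -14409301702565 /22069615523659776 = -0.00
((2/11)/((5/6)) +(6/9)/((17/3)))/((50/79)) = 12403/23375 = 0.53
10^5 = 100000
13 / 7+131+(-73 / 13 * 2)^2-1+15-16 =304016 / 1183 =256.99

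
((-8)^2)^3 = 262144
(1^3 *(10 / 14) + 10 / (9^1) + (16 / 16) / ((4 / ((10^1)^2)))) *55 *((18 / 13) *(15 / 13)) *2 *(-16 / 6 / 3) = -88000 / 21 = -4190.48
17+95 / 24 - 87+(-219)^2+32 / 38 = 47895.80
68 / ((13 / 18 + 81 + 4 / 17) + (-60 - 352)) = -0.21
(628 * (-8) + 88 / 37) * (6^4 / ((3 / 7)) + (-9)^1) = -560187000 / 37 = -15140189.19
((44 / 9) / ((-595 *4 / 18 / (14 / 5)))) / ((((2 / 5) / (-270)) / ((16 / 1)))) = 19008 / 17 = 1118.12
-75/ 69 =-25/ 23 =-1.09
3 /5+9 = 9.60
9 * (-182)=-1638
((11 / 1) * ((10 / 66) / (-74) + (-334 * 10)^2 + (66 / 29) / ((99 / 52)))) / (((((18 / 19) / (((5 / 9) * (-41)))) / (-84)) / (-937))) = -232218593155184.34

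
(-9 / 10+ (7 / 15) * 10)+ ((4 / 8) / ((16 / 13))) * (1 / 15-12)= -1.08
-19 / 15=-1.27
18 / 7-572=-569.43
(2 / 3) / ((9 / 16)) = 32 / 27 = 1.19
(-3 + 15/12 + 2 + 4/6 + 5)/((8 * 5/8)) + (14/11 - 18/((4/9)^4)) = -9691213/21120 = -458.86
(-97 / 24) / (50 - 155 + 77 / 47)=4559 / 116592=0.04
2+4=6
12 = 12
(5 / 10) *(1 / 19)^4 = 1 / 260642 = 0.00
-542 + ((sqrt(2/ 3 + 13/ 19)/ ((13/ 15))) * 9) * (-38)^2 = -542 + 3420 * sqrt(4389)/ 13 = 16886.72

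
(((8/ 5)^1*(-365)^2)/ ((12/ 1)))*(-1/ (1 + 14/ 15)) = -266450/ 29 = -9187.93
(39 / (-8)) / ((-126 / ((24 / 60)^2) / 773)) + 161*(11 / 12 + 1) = 313.37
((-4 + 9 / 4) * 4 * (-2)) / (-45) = -14 / 45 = -0.31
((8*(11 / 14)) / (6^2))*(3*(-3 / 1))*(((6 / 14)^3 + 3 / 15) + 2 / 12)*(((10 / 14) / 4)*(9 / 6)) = -50413 / 268912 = -0.19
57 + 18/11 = 645/11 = 58.64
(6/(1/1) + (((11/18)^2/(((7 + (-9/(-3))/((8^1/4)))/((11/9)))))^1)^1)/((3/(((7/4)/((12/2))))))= 1050329/1784592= 0.59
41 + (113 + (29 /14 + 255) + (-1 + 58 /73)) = 419905 /1022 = 410.87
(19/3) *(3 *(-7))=-133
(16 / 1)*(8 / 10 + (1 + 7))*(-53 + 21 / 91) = -482944 / 65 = -7429.91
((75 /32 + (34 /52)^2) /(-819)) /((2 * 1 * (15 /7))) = -0.00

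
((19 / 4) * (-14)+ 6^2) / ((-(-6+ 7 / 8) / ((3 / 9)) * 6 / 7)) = -854 / 369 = -2.31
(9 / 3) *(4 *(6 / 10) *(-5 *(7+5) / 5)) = -432 / 5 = -86.40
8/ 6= 4/ 3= 1.33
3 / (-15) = -1 / 5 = -0.20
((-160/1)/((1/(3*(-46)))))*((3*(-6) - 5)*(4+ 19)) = -11680320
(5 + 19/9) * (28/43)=1792/387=4.63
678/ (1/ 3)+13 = 2047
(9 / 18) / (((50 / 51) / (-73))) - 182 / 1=-21923 / 100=-219.23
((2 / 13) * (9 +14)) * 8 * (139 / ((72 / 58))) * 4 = 1483408 / 117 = 12678.70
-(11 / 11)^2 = -1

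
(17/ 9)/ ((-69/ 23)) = -17/ 27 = -0.63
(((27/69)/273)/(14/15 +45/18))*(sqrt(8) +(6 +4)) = 180*sqrt(2)/215579 +900/215579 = 0.01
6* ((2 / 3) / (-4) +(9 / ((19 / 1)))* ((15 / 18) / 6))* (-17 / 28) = 391 / 1064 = 0.37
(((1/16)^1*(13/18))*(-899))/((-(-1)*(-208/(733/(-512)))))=-658967/2359296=-0.28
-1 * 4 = -4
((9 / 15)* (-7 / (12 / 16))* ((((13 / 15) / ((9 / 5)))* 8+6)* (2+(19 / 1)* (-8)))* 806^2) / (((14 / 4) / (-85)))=-1175061596800 / 9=-130562399644.44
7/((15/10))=14/3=4.67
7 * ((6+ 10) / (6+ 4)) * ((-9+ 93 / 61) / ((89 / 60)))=-56.44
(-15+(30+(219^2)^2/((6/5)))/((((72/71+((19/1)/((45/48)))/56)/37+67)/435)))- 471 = 460006350871994559/36982406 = 12438518761.38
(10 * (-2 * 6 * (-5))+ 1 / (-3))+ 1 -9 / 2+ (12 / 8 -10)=1763 / 3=587.67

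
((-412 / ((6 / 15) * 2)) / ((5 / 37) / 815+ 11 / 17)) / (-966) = 52801405 / 64101828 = 0.82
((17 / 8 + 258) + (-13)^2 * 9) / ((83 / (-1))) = -14249 / 664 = -21.46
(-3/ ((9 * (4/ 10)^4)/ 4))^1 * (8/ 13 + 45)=-370625/ 156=-2375.80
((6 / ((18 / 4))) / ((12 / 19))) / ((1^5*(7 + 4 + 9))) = 19 / 180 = 0.11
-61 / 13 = -4.69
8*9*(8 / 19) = 576 / 19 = 30.32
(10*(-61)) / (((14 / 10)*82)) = -5.31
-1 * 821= -821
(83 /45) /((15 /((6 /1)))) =166 /225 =0.74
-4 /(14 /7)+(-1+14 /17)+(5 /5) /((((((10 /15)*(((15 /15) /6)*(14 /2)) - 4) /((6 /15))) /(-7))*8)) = -20389 /9860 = -2.07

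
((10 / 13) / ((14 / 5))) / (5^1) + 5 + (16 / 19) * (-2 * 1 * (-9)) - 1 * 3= 29761 / 1729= 17.21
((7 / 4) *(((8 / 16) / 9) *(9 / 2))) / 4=7 / 64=0.11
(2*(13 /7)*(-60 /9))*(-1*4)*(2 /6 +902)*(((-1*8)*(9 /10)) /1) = -4504448 /7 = -643492.57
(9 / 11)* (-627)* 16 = -8208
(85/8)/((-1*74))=-85/592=-0.14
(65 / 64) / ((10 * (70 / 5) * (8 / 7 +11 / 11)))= 13 / 3840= 0.00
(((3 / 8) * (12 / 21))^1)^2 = 9 / 196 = 0.05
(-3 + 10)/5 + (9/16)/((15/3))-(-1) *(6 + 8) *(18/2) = 10201/80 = 127.51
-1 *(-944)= 944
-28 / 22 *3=-42 / 11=-3.82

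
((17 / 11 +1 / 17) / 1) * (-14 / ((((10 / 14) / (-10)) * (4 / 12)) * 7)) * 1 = 25200 / 187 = 134.76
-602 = -602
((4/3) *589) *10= 23560/3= 7853.33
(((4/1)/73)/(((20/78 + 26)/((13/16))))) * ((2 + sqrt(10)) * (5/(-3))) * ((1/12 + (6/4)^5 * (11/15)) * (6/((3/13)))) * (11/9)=-65565071 * sqrt(10)/129171456 - 65565071/64585728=-2.62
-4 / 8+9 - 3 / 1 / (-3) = 19 / 2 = 9.50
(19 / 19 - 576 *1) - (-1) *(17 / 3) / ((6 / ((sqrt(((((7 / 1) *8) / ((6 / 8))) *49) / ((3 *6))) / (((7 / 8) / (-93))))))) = -8432 *sqrt(21) / 27 - 575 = -2006.12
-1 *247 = -247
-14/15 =-0.93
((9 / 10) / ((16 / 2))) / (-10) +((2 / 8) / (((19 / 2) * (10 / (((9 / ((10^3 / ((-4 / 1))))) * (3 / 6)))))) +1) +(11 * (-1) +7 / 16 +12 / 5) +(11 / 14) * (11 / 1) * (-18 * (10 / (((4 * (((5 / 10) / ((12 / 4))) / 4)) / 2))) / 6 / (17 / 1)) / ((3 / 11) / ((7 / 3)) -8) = 62910362283 / 3921220000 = 16.04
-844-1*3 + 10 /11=-846.09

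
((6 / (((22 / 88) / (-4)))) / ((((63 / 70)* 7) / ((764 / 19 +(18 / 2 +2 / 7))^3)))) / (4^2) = -5705603145740 / 49405377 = -115485.47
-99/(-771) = 33/257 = 0.13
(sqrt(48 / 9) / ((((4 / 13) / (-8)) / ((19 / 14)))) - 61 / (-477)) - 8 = -988 *sqrt(3) / 21 - 3755 / 477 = -89.36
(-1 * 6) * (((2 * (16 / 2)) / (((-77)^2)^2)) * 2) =-192 / 35153041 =-0.00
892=892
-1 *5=-5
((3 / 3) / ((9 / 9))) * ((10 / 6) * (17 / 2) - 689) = -4049 / 6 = -674.83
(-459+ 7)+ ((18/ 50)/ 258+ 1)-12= -995447/ 2150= -463.00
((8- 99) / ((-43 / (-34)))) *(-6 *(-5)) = -92820 / 43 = -2158.60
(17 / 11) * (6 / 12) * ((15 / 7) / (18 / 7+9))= 85 / 594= 0.14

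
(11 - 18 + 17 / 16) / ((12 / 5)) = -475 / 192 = -2.47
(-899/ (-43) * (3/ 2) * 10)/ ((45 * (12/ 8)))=1798/ 387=4.65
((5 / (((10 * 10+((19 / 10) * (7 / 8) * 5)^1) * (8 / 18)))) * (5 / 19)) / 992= 0.00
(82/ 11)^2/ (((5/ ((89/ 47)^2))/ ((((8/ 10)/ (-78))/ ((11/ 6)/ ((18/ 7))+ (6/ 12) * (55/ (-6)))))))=1917388944/ 18155605325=0.11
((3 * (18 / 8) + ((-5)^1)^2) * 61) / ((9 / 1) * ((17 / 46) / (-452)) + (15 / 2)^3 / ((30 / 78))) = 20134453 / 11403036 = 1.77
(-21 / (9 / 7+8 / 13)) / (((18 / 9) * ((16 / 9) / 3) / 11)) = -567567 / 5536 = -102.52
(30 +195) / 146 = 225 / 146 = 1.54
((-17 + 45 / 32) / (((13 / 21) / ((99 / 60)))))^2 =119582481249 / 69222400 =1727.51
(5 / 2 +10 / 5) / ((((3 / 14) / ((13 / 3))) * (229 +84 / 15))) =0.39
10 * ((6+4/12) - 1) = 160/3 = 53.33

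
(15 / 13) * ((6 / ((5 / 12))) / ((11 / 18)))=3888 / 143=27.19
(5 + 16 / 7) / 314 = 51 / 2198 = 0.02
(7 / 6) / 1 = 7 / 6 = 1.17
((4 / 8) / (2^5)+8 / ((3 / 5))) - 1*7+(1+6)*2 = 3907 / 192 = 20.35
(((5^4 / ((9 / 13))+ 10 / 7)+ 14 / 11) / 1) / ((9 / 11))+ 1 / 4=2510555 / 2268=1106.95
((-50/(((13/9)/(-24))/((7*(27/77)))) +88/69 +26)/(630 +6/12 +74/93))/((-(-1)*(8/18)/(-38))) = -108084877326/386197669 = -279.87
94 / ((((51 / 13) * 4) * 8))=611 / 816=0.75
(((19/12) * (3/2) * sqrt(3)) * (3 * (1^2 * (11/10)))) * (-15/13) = -15.66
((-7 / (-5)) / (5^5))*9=63 / 15625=0.00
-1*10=-10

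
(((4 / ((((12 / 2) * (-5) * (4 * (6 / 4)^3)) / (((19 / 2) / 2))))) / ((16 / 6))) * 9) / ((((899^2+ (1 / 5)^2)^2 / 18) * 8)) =-0.00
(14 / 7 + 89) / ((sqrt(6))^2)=91 / 6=15.17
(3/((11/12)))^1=36/11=3.27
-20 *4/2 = -40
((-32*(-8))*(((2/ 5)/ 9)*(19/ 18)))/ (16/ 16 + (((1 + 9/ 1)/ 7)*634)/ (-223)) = -7592704/ 1935495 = -3.92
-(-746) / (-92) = -373 / 46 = -8.11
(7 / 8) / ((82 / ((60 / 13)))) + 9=19293 / 2132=9.05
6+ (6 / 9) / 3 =6.22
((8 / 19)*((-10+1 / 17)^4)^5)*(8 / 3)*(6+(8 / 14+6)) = 2034214466012081103477314382876027761657596728832 / 1621628331252381436438238799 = 1254427063716295543204.59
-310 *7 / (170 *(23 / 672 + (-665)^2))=-145824 / 5051978791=-0.00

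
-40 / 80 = -1 / 2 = -0.50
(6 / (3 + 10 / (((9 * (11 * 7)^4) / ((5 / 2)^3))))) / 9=843672984 / 3796529053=0.22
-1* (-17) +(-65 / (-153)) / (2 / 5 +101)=101464 / 5967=17.00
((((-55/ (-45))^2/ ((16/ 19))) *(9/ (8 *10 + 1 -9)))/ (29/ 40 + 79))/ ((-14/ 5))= -57475/ 57861216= -0.00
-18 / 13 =-1.38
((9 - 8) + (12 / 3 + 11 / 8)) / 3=17 / 8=2.12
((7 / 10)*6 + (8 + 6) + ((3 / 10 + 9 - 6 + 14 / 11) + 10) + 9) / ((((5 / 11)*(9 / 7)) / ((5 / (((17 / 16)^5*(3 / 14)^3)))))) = 9254811467776 / 345025251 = 26823.58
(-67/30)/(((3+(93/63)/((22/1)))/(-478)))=2466002/7085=348.06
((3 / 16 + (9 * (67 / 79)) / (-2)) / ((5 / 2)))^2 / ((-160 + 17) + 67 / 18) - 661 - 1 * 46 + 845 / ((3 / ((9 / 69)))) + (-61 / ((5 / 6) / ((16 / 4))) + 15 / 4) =-12007835170201 / 12516949600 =-959.33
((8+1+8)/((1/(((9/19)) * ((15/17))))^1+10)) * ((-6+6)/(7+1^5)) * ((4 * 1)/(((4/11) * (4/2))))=0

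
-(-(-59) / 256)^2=-3481 / 65536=-0.05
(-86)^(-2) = 1 / 7396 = 0.00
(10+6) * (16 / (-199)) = -256 / 199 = -1.29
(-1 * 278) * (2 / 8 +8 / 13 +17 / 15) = -216701 / 390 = -555.64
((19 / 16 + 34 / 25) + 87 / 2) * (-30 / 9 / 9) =-17.05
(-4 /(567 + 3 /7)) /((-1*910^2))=1 /117471900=0.00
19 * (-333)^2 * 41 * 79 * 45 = 307089897705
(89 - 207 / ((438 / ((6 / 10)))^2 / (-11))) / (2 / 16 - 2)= -94860754 / 1998375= -47.47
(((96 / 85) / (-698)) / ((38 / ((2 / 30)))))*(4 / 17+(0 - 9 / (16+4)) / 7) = -814 / 1676814125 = -0.00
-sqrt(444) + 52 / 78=2 / 3- 2 * sqrt(111)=-20.40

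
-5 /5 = -1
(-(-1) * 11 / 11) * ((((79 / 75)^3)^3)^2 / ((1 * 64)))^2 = 206336132715709669990485567530001552309415935666586885734738159549121 / 130186343733940738422172334054494058364070951938629150390625000000000000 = 0.00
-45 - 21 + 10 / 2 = -61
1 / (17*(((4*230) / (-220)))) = -11 / 782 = -0.01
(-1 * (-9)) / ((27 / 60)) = 20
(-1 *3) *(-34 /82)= 51 /41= 1.24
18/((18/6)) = 6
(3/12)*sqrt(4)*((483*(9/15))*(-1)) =-1449/10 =-144.90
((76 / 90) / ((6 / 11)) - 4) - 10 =-1681 / 135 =-12.45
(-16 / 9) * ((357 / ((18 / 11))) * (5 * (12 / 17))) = -1368.89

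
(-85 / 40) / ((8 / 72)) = -153 / 8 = -19.12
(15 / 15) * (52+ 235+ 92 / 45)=13007 / 45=289.04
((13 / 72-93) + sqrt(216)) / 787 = -6683 / 56664 + 6*sqrt(6) / 787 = -0.10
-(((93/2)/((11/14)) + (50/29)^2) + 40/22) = -53801/841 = -63.97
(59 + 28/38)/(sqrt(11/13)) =64.94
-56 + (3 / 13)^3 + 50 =-5.99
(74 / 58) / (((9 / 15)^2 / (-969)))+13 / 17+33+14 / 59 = -296704277 / 87261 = -3400.19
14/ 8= 7/ 4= 1.75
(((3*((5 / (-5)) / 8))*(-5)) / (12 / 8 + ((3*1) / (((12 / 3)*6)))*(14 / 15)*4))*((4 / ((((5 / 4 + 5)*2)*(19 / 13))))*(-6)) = -1404 / 1121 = -1.25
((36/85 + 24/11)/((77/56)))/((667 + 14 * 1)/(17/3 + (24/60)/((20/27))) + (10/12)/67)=7293617856/422394202175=0.02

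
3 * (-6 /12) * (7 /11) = -21 /22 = -0.95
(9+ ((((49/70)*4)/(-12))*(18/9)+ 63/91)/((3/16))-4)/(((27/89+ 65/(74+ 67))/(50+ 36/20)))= 3931647713/9352200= 420.40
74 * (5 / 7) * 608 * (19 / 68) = 1068560 / 119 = 8979.50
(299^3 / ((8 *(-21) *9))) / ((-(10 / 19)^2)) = 9649854539 / 151200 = 63821.79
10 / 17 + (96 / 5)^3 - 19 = 15001387 / 2125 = 7059.48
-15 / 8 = -1.88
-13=-13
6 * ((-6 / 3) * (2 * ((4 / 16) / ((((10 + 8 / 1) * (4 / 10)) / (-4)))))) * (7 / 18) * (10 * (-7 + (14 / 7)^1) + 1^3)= -1715 / 27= -63.52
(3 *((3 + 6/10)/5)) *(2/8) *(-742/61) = -6.57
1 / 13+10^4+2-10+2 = 129923 / 13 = 9994.08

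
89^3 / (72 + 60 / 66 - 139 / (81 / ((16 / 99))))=5653146411 / 582434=9706.07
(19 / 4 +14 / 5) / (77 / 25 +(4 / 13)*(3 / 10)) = 9815 / 4124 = 2.38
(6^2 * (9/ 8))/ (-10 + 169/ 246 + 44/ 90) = -149445/ 32561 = -4.59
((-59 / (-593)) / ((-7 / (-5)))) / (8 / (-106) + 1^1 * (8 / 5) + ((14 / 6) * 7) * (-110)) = -234525 / 5924049838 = -0.00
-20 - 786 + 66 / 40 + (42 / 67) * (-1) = -1078669 / 1340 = -804.98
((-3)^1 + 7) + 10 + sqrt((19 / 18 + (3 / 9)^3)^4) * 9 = 8017 / 324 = 24.74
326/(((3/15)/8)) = 13040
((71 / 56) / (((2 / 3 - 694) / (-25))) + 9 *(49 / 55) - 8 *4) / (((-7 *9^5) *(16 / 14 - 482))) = -30668849 / 254665846955520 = -0.00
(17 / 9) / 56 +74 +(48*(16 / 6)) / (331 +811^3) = 9951602166959 / 134419839624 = 74.03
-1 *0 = 0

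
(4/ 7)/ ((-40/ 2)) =-1/ 35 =-0.03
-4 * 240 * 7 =-6720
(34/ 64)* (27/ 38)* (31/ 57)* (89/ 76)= 422127/ 1755904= 0.24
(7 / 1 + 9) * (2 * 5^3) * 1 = 4000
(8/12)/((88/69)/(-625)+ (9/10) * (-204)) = -14375/3958919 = -0.00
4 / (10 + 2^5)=2 / 21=0.10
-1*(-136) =136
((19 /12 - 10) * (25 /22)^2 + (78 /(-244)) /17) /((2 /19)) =-1245903739 /12045792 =-103.43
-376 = -376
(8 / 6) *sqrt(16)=16 / 3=5.33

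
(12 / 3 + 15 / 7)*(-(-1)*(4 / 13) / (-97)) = -172 / 8827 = -0.02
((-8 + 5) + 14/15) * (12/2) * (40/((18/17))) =-4216/9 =-468.44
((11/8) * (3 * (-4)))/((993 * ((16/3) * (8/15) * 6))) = -165/169472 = -0.00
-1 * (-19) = 19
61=61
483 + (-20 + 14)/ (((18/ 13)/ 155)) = -566/ 3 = -188.67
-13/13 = -1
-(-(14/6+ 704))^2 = -4490161/9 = -498906.78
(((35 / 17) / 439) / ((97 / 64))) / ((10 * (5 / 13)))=2912 / 3619555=0.00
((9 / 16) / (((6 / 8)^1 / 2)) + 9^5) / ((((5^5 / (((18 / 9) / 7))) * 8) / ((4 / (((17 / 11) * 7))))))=1299111 / 5206250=0.25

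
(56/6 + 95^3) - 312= 2571217/3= 857072.33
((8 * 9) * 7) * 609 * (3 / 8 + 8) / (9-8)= 2570589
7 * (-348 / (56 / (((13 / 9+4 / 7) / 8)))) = -3683 / 336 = -10.96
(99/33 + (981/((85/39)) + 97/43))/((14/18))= 14979123/25585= 585.47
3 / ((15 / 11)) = 11 / 5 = 2.20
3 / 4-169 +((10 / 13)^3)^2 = -3244442457 / 19307236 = -168.04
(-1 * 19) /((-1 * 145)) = 19 /145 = 0.13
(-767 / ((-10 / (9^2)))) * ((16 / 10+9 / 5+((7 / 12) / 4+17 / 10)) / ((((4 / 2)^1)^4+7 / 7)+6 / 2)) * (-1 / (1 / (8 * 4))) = -26072631 / 500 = -52145.26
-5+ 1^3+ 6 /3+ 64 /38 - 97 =-1849 /19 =-97.32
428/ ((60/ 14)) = 99.87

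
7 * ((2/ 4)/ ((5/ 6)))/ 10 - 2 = -79/ 50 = -1.58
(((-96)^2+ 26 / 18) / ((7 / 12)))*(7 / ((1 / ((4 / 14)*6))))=189616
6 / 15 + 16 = 82 / 5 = 16.40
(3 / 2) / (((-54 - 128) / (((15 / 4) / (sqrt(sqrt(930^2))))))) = -3*sqrt(930) / 90272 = -0.00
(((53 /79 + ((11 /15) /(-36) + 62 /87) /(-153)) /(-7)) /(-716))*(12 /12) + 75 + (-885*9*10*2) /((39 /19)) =-136600257721563641 /1761840765360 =-77532.69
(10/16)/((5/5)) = 5/8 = 0.62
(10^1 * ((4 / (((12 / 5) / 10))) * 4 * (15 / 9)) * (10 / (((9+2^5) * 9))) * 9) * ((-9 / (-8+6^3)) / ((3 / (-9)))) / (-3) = -6250 / 533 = -11.73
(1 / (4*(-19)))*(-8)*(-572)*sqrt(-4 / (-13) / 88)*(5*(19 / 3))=-20*sqrt(286) / 3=-112.74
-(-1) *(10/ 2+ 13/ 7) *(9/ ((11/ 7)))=432/ 11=39.27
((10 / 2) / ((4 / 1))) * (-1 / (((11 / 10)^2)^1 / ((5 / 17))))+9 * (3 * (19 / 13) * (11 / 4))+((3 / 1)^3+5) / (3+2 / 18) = 88727465 / 748748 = 118.50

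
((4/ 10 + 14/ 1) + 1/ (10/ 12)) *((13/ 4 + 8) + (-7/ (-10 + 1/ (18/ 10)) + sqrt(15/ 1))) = 78 *sqrt(15)/ 5 + 159003/ 850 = 247.48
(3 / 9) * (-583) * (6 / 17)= -1166 / 17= -68.59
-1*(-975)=975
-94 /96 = -47 /48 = -0.98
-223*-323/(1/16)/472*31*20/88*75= 837337125/649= 1290195.88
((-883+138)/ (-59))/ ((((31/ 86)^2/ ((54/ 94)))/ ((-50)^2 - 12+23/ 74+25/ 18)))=13704576844200/ 98599561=138992.27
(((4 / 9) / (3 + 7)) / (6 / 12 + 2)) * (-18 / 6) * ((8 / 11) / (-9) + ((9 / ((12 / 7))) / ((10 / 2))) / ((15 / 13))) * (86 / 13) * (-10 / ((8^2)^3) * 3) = 352987 / 10543104000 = 0.00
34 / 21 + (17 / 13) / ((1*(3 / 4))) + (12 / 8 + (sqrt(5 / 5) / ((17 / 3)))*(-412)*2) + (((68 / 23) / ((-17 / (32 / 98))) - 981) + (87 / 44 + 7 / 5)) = -61273047729 / 54794740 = -1118.23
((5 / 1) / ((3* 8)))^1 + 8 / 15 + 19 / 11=3259 / 1320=2.47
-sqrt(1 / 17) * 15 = -15 * sqrt(17) / 17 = -3.64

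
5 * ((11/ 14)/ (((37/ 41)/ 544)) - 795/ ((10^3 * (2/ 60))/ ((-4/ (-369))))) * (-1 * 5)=-125670165/ 10619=-11834.46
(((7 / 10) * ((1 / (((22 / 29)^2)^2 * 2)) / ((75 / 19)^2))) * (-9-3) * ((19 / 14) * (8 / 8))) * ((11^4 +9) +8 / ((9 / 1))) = -319837426947091 / 19765350000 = -16181.72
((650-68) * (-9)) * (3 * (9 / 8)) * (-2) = 70713 / 2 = 35356.50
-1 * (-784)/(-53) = -784/53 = -14.79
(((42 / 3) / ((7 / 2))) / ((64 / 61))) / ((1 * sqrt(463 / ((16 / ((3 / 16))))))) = 61 * sqrt(1389) / 1389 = 1.64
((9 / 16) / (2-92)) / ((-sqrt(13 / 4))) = sqrt(13) / 1040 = 0.00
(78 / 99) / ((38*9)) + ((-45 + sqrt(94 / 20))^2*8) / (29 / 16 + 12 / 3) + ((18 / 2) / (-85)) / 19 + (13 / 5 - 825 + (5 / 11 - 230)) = 25896632401 / 14869305 - 384*sqrt(470) / 31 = 1473.07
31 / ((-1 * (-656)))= 31 / 656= 0.05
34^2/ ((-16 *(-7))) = 289/ 28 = 10.32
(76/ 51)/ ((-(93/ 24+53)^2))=-0.00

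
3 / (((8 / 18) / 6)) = 81 / 2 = 40.50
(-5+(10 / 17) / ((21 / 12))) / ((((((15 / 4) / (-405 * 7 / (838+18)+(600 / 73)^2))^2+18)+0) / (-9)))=1906528046710611195 / 817728951975761546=2.33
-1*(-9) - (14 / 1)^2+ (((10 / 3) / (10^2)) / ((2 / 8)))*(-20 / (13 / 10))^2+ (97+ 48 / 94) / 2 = -5084465 / 47658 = -106.69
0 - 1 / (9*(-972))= 1 / 8748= 0.00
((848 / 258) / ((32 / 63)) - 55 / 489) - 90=-7034923 / 84108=-83.64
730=730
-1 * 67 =-67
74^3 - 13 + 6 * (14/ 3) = 405239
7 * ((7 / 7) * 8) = 56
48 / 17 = 2.82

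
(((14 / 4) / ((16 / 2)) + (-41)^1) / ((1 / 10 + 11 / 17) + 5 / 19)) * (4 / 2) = -1048135 / 13052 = -80.30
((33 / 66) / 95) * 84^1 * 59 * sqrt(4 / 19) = 4956 * sqrt(19) / 1805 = 11.97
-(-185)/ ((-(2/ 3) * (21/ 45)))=-8325/ 14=-594.64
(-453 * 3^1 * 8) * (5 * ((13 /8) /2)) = -88335 /2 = -44167.50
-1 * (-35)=35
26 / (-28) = -13 / 14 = -0.93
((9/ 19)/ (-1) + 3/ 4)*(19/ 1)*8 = 42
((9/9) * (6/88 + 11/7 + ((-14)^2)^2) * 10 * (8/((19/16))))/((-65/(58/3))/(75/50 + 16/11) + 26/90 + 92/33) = 617663442600/462707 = 1334891.07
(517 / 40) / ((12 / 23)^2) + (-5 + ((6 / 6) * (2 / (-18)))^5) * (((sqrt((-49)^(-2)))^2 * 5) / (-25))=615480336323 / 12962436480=47.48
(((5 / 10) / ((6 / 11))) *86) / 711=473 / 4266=0.11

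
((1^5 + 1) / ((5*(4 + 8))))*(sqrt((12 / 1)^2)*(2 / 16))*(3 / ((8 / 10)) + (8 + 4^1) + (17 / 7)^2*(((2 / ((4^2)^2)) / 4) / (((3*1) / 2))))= 0.79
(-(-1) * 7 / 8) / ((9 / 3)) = 7 / 24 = 0.29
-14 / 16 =-7 / 8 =-0.88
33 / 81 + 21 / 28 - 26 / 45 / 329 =205313 / 177660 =1.16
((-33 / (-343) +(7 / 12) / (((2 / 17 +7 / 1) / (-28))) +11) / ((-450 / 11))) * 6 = -1095859 / 848925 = -1.29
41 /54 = 0.76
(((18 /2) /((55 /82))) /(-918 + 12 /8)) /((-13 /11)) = 492 /39715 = 0.01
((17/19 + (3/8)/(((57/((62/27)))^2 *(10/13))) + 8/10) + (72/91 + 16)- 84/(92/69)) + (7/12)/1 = -43.93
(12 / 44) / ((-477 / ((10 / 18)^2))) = -25 / 141669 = -0.00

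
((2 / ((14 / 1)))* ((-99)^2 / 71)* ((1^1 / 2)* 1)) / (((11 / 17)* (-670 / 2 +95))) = -0.06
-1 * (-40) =40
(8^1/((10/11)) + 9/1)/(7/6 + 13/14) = 1869/220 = 8.50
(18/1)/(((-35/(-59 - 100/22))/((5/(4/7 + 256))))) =6291/9878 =0.64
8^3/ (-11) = -512/ 11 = -46.55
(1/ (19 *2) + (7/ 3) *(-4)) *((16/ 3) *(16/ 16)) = -8488/ 171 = -49.64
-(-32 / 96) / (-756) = -1 / 2268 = -0.00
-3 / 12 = -1 / 4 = -0.25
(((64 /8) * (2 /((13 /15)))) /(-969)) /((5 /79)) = -1264 /4199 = -0.30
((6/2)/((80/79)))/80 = 237/6400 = 0.04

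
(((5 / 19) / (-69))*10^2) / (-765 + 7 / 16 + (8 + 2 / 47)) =376000 / 745831833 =0.00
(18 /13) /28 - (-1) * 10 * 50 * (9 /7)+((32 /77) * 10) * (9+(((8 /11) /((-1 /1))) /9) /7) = 943784887 /1387386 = 680.26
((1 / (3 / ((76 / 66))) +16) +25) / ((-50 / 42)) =-28679 / 825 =-34.76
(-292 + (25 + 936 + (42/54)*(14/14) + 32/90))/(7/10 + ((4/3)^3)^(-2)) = 41172992/53943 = 763.27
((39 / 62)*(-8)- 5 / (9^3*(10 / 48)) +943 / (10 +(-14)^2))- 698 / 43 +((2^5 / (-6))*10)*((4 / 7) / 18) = -8600638885 / 467091198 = -18.41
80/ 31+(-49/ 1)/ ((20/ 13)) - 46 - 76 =-93787/ 620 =-151.27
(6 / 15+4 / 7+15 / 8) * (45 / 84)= 2391 / 1568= 1.52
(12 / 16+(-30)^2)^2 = 12981609 / 16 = 811350.56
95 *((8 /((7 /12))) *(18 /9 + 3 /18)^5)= 35272835 /567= 62209.59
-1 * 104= -104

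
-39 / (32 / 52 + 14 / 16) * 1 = -26.17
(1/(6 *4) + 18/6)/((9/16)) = 5.41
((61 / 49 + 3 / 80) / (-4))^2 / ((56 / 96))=75812187 / 430259200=0.18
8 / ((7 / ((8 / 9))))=64 / 63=1.02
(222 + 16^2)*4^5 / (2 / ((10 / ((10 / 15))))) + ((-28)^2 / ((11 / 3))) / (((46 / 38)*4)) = 928784292 / 253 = 3671084.16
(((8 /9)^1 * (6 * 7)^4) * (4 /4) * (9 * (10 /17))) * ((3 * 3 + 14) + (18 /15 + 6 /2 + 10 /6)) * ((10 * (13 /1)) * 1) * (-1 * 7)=-384659317609.41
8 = 8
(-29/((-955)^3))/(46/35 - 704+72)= -0.00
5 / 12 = 0.42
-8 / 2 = -4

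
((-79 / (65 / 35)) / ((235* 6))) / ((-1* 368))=553 / 6745440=0.00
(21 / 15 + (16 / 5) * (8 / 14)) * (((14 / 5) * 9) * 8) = 16272 / 25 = 650.88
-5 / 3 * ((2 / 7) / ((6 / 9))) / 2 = -0.36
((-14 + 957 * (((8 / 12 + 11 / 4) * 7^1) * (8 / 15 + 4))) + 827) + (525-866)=104232.07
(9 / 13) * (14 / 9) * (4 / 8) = 7 / 13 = 0.54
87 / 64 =1.36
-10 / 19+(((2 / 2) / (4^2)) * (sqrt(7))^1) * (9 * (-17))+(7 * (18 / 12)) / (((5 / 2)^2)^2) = -153 * sqrt(7) / 16 - 3058 / 11875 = -25.56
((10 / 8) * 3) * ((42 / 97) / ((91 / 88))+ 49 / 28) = 164085 / 20176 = 8.13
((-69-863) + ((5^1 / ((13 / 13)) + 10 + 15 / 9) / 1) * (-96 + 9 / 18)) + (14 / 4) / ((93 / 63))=-2521.30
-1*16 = -16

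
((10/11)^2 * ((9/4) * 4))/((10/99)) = 73.64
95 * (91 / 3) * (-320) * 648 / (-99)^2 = -22131200 / 363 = -60967.49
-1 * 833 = -833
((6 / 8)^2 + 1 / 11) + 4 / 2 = 467 / 176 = 2.65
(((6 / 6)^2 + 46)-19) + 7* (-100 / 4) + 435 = 288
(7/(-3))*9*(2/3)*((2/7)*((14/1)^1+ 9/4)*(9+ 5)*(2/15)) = -364/3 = -121.33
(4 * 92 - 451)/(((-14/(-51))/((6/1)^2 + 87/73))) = -11492595/1022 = -11245.20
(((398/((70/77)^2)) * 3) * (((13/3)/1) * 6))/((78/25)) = 24079/2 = 12039.50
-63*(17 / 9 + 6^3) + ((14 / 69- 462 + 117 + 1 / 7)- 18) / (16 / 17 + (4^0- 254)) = -28407176431 / 2069655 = -13725.56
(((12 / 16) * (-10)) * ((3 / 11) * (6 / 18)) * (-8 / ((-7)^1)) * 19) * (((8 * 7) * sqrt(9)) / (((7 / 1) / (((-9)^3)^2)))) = -14540225760 / 77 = -188834100.78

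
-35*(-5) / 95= 35 / 19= 1.84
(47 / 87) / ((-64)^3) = -47 / 22806528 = -0.00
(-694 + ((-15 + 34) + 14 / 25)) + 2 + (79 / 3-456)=-82658 / 75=-1102.11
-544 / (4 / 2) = -272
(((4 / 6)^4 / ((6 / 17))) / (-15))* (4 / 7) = -544 / 25515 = -0.02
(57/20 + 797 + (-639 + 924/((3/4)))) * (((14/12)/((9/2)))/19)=194999/10260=19.01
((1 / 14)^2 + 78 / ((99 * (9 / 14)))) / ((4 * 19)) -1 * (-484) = 2141341849 / 4424112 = 484.02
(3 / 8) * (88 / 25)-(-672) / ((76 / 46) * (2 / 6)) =580227 / 475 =1221.53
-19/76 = -1/4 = -0.25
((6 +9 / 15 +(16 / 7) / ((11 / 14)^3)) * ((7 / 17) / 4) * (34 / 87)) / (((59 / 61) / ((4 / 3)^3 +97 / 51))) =63037994201 / 31358985570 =2.01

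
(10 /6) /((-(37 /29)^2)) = -4205 /4107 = -1.02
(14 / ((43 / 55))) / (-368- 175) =-770 / 23349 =-0.03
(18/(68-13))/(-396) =-1/1210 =-0.00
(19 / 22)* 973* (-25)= -462175 / 22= -21007.95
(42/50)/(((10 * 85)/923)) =19383/21250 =0.91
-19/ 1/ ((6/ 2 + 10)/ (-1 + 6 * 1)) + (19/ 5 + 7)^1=227/ 65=3.49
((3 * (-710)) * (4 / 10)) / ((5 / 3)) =-2556 / 5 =-511.20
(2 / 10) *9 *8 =72 / 5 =14.40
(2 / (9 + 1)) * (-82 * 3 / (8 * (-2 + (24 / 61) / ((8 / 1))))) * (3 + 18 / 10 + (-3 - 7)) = -97539 / 5950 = -16.39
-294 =-294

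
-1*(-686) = 686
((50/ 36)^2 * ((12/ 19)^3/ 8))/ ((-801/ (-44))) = 55000/ 16482177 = 0.00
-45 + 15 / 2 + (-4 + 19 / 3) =-211 / 6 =-35.17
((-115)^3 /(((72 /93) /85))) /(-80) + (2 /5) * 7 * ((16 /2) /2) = 4007527129 /1920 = 2087253.71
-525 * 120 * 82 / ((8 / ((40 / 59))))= -25830000 / 59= -437796.61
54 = 54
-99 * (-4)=396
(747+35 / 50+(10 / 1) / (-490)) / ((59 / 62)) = 11357253 / 14455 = 785.70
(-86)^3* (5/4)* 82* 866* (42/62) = -1185649727640/31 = -38246765407.74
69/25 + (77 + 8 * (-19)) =-1806/25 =-72.24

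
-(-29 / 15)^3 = 24389 / 3375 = 7.23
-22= -22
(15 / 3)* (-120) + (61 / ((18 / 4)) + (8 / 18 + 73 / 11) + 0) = -6373 / 11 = -579.36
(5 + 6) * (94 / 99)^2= 9.92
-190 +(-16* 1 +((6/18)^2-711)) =-8252/9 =-916.89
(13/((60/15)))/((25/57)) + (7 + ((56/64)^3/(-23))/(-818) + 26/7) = 30552791929/1685734400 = 18.12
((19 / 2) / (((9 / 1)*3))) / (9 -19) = -19 / 540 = -0.04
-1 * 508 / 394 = -254 / 197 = -1.29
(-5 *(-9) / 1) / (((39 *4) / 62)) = 465 / 26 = 17.88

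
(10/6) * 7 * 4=140/3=46.67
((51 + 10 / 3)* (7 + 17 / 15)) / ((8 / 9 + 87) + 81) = 9943 / 3800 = 2.62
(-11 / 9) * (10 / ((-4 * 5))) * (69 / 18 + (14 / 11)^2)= 3959 / 1188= 3.33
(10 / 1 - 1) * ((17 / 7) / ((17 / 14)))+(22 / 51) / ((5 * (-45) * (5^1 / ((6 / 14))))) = 18.00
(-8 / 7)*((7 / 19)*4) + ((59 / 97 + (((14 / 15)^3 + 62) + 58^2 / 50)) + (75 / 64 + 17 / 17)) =52224746303 / 398088000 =131.19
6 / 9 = 2 / 3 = 0.67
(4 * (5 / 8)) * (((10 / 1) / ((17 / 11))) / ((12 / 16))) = 21.57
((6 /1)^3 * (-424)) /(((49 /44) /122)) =-491622912 /49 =-10033120.65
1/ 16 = 0.06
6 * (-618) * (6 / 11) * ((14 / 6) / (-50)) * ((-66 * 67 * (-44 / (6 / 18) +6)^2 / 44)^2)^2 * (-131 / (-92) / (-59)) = -5509062225160424676727695759024 / 373175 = -14762677631568097211034220.00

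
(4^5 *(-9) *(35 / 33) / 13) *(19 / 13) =-2042880 / 1859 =-1098.91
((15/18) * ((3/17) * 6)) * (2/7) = 0.25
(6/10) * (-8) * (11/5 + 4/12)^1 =-304/25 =-12.16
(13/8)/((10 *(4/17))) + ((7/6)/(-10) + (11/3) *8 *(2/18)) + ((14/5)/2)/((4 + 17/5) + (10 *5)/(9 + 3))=11855173/2998080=3.95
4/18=2/9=0.22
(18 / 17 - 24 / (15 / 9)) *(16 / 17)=-18144 / 1445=-12.56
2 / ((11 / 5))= 10 / 11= 0.91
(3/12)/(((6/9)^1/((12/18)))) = 1/4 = 0.25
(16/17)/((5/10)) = 32/17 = 1.88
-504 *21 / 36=-294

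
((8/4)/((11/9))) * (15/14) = 135/77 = 1.75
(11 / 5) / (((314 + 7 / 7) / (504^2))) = 44352 / 25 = 1774.08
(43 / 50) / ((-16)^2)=43 / 12800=0.00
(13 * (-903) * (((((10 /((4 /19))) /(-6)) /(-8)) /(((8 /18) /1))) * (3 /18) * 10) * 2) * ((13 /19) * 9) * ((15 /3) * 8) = -171682875 /8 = -21460359.38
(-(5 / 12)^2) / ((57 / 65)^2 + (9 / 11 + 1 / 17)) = -19751875 / 187266672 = -0.11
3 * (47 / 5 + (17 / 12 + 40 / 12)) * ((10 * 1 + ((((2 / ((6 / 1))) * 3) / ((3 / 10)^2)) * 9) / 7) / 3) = 4811 / 14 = 343.64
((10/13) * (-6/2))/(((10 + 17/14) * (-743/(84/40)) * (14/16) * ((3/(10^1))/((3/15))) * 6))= 112/1516463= 0.00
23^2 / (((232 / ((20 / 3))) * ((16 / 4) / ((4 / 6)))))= 2645 / 1044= 2.53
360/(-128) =-45/16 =-2.81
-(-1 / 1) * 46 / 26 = 23 / 13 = 1.77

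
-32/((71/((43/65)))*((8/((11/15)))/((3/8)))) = -0.01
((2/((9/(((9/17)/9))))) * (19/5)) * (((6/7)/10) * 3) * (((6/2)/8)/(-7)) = -57/83300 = -0.00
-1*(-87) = 87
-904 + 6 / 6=-903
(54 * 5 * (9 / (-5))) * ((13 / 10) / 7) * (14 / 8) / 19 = -3159 / 380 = -8.31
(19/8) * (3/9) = 19/24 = 0.79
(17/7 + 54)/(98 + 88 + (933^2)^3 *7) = 395/32321085829614269583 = 0.00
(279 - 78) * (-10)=-2010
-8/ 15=-0.53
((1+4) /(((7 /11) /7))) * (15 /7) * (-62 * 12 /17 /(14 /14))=-613800 /119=-5157.98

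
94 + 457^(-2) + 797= 186084460 / 208849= 891.00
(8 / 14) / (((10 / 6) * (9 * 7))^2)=4 / 77175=0.00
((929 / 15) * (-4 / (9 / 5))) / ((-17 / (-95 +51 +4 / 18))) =-1464104 / 4131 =-354.42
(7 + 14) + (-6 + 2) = 17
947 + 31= 978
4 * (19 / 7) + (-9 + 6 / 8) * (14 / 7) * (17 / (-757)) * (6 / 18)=116373 / 10598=10.98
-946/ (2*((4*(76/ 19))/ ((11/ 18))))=-5203/ 288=-18.07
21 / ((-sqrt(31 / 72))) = -126 *sqrt(62) / 31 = -32.00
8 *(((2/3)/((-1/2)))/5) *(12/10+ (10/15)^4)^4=-3284094935552/403563009375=-8.14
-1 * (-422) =422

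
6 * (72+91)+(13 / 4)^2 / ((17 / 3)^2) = 4523793 / 4624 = 978.33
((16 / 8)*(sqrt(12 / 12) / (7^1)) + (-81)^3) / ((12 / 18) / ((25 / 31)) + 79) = -279006375 / 41909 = -6657.43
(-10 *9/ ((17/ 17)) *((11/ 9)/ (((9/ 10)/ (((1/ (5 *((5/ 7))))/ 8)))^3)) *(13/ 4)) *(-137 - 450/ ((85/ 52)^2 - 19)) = 78999741821/ 34331817600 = 2.30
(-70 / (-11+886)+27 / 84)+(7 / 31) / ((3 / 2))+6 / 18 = 15739 / 21700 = 0.73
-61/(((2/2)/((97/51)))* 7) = -5917/357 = -16.57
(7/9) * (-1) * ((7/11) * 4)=-196/99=-1.98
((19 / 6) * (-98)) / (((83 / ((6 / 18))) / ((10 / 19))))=-490 / 747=-0.66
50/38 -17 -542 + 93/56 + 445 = -118129/1064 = -111.02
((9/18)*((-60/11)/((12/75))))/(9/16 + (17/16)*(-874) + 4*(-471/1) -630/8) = 0.01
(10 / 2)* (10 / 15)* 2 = 20 / 3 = 6.67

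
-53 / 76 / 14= -53 / 1064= -0.05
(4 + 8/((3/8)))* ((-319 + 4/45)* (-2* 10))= 4362704/27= 161581.63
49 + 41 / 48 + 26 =3641 / 48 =75.85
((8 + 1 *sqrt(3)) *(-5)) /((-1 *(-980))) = -2 /49-sqrt(3) /196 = -0.05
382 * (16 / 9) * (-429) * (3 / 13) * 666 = -44776512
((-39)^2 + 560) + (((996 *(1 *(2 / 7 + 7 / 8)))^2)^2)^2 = 4708706595202175626244687804916161 / 1475789056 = 3190636613043277389803796.00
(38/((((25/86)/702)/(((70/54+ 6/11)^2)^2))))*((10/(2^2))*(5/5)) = 3803423675031604/1440894015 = 2639627.64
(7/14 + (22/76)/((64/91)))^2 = 4915089/5914624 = 0.83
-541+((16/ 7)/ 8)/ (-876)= -1658707/ 3066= -541.00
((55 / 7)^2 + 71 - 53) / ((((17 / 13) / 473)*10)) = 24024143 / 8330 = 2884.05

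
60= 60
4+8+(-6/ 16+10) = 21.62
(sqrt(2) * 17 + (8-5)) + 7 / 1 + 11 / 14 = 151 / 14 + 17 * sqrt(2) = 34.83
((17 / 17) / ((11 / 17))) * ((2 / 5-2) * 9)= -1224 / 55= -22.25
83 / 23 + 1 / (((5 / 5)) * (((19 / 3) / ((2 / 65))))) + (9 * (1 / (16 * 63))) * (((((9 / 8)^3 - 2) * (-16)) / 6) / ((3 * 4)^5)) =549230725815379 / 151991840931840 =3.61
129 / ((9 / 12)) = 172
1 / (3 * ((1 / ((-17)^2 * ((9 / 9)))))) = 289 / 3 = 96.33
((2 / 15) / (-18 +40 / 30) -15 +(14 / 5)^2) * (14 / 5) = -12544 / 625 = -20.07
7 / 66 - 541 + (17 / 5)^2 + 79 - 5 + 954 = 822799 / 1650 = 498.67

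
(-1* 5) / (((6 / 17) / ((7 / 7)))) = -85 / 6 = -14.17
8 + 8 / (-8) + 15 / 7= 64 / 7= 9.14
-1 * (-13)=13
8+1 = 9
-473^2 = -223729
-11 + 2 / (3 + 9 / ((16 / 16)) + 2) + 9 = -13 / 7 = -1.86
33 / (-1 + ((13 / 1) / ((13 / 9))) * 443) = 33 / 3986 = 0.01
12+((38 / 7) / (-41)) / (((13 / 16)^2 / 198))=-1344108 / 48503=-27.71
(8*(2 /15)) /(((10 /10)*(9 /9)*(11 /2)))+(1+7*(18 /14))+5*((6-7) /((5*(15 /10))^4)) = 1135174 /111375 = 10.19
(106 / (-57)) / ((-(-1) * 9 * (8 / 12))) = -53 / 171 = -0.31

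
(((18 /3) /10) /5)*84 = 252 /25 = 10.08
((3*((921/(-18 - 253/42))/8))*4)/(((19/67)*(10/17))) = -66088197/191710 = -344.73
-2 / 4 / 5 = -1 / 10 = -0.10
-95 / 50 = -19 / 10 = -1.90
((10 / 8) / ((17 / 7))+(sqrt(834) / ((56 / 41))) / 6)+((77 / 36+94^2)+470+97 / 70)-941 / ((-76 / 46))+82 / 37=41 * sqrt(834) / 336+37200709124 / 3764565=9885.33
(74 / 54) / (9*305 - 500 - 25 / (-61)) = 2257 / 3698190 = 0.00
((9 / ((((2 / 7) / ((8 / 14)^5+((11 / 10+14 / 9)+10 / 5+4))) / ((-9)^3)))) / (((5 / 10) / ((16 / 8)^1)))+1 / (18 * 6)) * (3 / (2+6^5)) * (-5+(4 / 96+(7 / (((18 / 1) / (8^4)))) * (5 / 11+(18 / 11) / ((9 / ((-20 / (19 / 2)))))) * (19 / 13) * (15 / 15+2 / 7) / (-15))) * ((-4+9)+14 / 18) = 68687834487109759 / 1996728647760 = 34400.18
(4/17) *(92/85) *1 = 368/1445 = 0.25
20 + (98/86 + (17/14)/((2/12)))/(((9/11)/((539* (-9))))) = -2147132/43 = -49933.30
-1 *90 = -90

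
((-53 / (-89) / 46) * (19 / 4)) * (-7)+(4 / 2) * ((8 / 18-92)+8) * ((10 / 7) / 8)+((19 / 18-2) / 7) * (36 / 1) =-35.13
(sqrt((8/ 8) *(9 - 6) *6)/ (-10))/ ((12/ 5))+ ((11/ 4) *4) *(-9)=-99 - sqrt(2)/ 8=-99.18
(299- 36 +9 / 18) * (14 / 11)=3689 / 11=335.36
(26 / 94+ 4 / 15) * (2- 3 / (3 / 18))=-6128 / 705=-8.69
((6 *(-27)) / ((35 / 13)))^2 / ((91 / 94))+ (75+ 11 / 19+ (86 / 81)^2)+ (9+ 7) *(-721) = -8251587619088 / 1068950925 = -7719.33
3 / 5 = 0.60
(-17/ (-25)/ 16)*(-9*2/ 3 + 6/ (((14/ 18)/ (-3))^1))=-867/ 700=-1.24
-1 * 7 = -7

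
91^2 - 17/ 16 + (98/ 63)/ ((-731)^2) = 637124498495/ 76947984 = 8279.94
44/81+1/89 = 3997/7209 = 0.55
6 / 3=2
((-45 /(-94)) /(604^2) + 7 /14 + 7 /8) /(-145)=-47152513 /4972442080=-0.01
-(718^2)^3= -137008233063797824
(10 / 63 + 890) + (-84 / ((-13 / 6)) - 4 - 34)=890.93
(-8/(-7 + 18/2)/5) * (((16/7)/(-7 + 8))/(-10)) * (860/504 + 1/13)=46736/143325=0.33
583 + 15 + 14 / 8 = 2399 / 4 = 599.75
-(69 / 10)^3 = -328509 / 1000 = -328.51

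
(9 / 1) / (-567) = -1 / 63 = -0.02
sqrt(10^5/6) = 129.10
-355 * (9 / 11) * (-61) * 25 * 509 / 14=2480038875 / 154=16104148.54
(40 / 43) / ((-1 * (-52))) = 10 / 559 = 0.02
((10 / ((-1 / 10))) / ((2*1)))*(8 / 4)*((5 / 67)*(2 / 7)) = -1000 / 469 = -2.13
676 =676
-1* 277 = -277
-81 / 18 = -9 / 2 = -4.50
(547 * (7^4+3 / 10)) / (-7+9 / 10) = -13135111 / 61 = -215329.69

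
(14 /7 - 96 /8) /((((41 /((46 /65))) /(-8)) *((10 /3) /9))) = 9936 /2665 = 3.73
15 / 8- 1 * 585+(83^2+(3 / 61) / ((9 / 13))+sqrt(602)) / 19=-6134605 / 27816+sqrt(602) / 19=-219.25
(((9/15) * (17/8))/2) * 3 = 153/80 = 1.91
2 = 2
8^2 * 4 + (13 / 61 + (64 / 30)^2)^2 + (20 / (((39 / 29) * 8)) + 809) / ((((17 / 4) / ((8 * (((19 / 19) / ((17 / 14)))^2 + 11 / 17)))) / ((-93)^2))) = 210491689513898920949 / 12031362793125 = 17495249.14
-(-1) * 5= 5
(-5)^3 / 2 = -125 / 2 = -62.50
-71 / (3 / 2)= -142 / 3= -47.33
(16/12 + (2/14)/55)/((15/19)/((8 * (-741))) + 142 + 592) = 57930392/31828671105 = 0.00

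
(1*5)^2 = 25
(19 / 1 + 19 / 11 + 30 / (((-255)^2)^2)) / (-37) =-64269409522 / 114726533625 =-0.56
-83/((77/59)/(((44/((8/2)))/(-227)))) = 4897/1589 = 3.08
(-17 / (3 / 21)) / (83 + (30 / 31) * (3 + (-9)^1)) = -3689 / 2393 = -1.54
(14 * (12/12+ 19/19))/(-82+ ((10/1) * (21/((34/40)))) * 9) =238/18203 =0.01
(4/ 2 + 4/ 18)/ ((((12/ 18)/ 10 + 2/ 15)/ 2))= 200/ 9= 22.22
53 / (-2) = -53 / 2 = -26.50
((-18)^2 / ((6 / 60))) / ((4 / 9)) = 7290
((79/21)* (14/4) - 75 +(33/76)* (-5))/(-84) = 14593/19152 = 0.76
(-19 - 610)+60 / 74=-23243 / 37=-628.19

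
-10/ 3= -3.33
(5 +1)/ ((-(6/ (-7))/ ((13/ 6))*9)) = 1.69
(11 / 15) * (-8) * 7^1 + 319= 4169 / 15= 277.93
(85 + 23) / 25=108 / 25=4.32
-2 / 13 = -0.15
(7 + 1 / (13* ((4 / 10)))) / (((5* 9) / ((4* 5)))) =3.20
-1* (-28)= 28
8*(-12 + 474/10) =1416/5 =283.20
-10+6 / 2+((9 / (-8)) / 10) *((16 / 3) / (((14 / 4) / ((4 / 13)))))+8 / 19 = -57331 / 8645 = -6.63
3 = 3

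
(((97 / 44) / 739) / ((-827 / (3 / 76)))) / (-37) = 291 / 75616738384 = 0.00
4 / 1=4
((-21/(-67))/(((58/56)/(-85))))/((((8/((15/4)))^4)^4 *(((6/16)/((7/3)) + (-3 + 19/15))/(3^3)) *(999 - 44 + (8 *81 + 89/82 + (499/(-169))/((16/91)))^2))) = 9442909916479212993621826171875/1577078658764388857313009141688322490368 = 0.00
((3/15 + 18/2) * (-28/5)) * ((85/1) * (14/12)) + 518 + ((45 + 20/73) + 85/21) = -34812476/7665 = -4541.75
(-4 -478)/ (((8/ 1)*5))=-241/ 20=-12.05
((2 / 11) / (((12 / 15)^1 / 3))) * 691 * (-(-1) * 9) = 4240.23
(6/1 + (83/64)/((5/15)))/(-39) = -0.25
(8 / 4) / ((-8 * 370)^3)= -1 / 12967168000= -0.00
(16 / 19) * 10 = 160 / 19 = 8.42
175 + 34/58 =5092/29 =175.59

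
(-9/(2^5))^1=-9/32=-0.28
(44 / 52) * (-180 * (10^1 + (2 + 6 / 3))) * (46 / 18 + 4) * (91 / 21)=-181720 / 3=-60573.33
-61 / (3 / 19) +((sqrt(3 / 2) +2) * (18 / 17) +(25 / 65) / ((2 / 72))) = -245555 / 663 +9 * sqrt(6) / 17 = -369.07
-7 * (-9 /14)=9 /2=4.50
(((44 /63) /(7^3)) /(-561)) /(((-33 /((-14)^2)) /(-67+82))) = 80 /247401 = 0.00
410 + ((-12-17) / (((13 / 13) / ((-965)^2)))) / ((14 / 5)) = -9644420.36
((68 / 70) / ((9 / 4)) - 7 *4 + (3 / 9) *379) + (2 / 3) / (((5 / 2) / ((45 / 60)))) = 98.97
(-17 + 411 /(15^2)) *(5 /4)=-569 /30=-18.97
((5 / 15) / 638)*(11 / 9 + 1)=10 / 8613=0.00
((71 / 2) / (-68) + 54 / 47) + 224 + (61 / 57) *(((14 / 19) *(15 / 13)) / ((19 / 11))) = 128327548345 / 569955464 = 225.15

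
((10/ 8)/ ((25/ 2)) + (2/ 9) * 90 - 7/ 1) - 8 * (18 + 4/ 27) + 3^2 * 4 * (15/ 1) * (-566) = -82558463/ 270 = -305772.09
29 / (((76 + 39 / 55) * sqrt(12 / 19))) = 1595 * sqrt(57) / 25314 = 0.48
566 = 566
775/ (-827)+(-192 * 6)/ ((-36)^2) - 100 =-757891/ 7443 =-101.83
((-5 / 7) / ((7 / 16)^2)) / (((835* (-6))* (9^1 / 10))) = 1280 / 1546587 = 0.00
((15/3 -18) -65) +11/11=-77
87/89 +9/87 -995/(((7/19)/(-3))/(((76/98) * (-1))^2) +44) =-40263504942/1860769369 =-21.64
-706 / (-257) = 706 / 257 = 2.75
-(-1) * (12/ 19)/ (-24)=-1/ 38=-0.03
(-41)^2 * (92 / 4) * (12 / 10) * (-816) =-189294048 / 5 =-37858809.60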